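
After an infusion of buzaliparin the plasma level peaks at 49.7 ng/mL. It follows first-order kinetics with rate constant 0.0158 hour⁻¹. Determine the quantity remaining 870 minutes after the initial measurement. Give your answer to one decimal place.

t½ = ln 2 / λ = 0.69315 / 0.0158 ≈ 43.87 hours.
Convert the elapsed time: 870 minutes = 14.5 hours.
Number of half-lives: n = 14.5/43.87 ≈ 0.33052.
Remaining = 49.7 × (1/2)^0.33052 = 49.7 × 0.79525 ≈ 39.524 ng/mL.

39.5 ng/mL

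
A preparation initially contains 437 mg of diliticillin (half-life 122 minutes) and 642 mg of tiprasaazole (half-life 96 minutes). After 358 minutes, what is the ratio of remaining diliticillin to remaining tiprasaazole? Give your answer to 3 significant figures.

1.18

diliticillin: 437 × (1/2)^(358/122) = 437 × (1/2)^2.9344 ≈ 57.165 mg.
tiprasaazole: 642 × (1/2)^(358/96) = 642 × (1/2)^3.7292 ≈ 48.411 mg.
Ratio ≈ 57.165 / 48.411 ≈ 1.1808.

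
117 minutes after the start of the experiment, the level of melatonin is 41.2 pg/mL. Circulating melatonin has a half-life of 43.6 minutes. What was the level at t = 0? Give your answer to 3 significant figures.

Number of half-lives elapsed: n = 117/43.6 ≈ 2.6835.
A₀ = A × 2^n = 41.2 × 2^2.6835 = 41.2 × 6.4241 ≈ 264.67 pg/mL.

265 pg/mL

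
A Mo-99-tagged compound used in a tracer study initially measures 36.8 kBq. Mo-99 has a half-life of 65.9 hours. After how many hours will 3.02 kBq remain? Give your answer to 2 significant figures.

240 hours

Fraction remaining = 3.02/36.8 ≈ 0.082065.
n = log₂(36.8/3.02) = ln(12.185)/ln 2 ≈ 3.6071 half-lives.
t = n × t½ = 3.6071 × 65.9 ≈ 237.71 hours.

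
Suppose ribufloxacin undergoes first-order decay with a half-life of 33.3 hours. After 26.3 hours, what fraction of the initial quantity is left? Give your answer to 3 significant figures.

0.578

n = 26.3/33.3 ≈ 0.78979 half-lives.
Fraction remaining = (1/2)^0.78979 ≈ 0.57843.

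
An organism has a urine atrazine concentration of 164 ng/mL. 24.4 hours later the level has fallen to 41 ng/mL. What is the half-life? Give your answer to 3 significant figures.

A/A₀ = 41/164 ≈ 0.25.
n = log₂(4) ≈ 2 half-lives elapsed in 24.4 hours.
t½ = 24.4/2 ≈ 12.2 hours.

12.2 hours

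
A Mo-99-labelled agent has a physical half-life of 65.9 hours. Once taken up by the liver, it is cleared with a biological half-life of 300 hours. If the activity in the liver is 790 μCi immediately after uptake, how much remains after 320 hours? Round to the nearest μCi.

1/t_eff = 1/t_phys + 1/t_biol = 1/65.9 + 1/300 = 0.018508 per hour.
t_eff = 65.9 × 300 / (65.9 + 300) ≈ 54.031 hours.
Remaining = 790 × (1/2)^(320/54.031) = 790 × (1/2)^5.9225 ≈ 13.025 μCi.

13 μCi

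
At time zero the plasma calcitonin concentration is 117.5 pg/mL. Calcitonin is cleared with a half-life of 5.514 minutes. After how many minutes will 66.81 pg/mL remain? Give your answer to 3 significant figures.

4.49 minutes

Fraction remaining = 66.81/117.5 ≈ 0.5686.
n = log₂(117.5/66.81) = ln(1.7587)/ln 2 ≈ 0.81452 half-lives.
t = n × t½ = 0.81452 × 5.514 ≈ 4.4913 minutes.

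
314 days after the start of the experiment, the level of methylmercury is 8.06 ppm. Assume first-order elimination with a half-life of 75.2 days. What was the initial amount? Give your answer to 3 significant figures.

146 ppm

Number of half-lives elapsed: n = 314/75.2 ≈ 4.1755.
A₀ = A × 2^n = 8.06 × 2^4.1755 = 8.06 × 18.07 ≈ 145.64 ppm.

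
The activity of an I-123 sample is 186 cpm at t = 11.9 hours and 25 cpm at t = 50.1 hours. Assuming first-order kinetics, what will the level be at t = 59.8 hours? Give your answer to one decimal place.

Over Δt = 50.1 − 11.9 = 38.2 hours, the level fell by a factor of 186/25 ≈ 7.44.
n = log₂(7.44) ≈ 2.8953 half-lives, so t½ = 38.2/2.8953 ≈ 13.194 hours.
From t = 50.1 to t = 59.8: 25 × (1/2)^((59.8−50.1)/13.194) ≈ 15.018 cpm.

15.0 cpm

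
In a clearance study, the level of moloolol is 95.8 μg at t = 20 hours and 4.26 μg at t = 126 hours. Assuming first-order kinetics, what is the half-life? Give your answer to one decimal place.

23.6 hours

Over Δt = 126 − 20 = 106 hours, the level fell by a factor of 95.8/4.26 ≈ 22.488.
n = log₂(22.488) ≈ 4.4911 half-lives, so t½ = 106/4.4911 ≈ 23.602 hours.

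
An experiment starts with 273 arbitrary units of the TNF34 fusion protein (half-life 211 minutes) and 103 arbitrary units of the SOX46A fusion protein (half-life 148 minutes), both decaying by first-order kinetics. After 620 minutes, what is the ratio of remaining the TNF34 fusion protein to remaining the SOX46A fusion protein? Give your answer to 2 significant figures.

6.3

TNF34 fusion protein: 273 × (1/2)^(620/211) = 273 × (1/2)^2.9384 ≈ 35.614 arbitrary units.
SOX46A fusion protein: 103 × (1/2)^(620/148) = 103 × (1/2)^4.1892 ≈ 5.6463 arbitrary units.
Ratio ≈ 35.614 / 5.6463 ≈ 6.3075.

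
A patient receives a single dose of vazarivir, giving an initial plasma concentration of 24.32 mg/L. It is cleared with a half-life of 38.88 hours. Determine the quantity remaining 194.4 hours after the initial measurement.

Elapsed time is 5 half-lives (194.4/38.88).
Each half-life halves the amount: 24.32 × (1/2)^5 = 24.32/32 = 0.76 mg/L.

0.76 mg/L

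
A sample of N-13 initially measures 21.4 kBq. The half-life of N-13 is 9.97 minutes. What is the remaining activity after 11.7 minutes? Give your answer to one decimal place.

9.5 kBq

Number of half-lives: n = 11.7/9.97 ≈ 1.1735.
Remaining = 21.4 × (1/2)^1.1735 = 21.4 × 0.44334 ≈ 9.4874 kBq.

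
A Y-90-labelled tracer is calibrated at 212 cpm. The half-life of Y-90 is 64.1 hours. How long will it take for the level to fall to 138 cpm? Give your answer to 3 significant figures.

39.7 hours

Fraction remaining = 138/212 ≈ 0.65094.
n = log₂(212/138) = ln(1.5362)/ln 2 ≈ 0.6194 half-lives.
t = n × t½ = 0.6194 × 64.1 ≈ 39.703 hours.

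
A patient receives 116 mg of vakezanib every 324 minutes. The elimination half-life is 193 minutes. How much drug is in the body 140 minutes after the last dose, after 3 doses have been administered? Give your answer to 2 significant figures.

The 3 doses were given 788, 464, 140 minutes ago.
Total = 116·(1/2)^(788/193) + 116·(1/2)^(464/193) + 116·(1/2)^(140/193)
      = 6.8451 + 21.915 + 70.161 ≈ 98.921 mg.

99 mg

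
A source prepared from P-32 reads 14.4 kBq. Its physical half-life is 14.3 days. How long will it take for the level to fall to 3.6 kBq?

3.6/14.4 = 1/4, so 2 half-lives have elapsed.
t = 2 × 14.3 = 28.6 days.

28.6 days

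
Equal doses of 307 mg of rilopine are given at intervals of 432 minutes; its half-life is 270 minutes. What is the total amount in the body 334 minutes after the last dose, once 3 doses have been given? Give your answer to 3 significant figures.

The 3 doses were given 1198, 766, 334 minutes ago.
Total = 307·(1/2)^(1198/270) + 307·(1/2)^(766/270) + 307·(1/2)^(334/270)
      = 14.173 + 42.964 + 130.24 ≈ 187.38 mg.

187 mg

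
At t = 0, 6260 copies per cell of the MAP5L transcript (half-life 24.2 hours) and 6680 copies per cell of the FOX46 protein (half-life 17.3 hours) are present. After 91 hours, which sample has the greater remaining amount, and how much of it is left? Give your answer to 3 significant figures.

MAP5L transcript, 462 copies per cell

MAP5L transcript: 6260 × (1/2)^3.7603 ≈ 461.96 copies per cell.
FOX46 protein: 6680 × (1/2)^5.2601 ≈ 174.31 copies per cell.
MAP5L transcript has more remaining, at ≈ 461.96 copies per cell.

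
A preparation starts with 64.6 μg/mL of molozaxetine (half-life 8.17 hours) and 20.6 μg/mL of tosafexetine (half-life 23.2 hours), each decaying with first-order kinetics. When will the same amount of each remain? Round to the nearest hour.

21 hours

Set 64.6·(1/2)^(t/8.17) = 20.6·(1/2)^(t/23.2).
Taking log₂: log₂(64.6/20.6) = t·(1/8.17 − 1/23.2).
log₂(3.1359) = 1.6489; 1/8.17 − 1/23.2 = 0.079296.
t = 1.6489 / 0.079296 ≈ 20.794 hours.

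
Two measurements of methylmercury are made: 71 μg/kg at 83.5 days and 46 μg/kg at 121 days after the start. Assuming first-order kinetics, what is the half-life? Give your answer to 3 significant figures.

59.9 days

Over Δt = 121 − 83.5 = 37.5 days, the level fell by a factor of 71/46 ≈ 1.5435.
n = log₂(1.5435) ≈ 0.62619 half-lives, so t½ = 37.5/0.62619 ≈ 59.886 days.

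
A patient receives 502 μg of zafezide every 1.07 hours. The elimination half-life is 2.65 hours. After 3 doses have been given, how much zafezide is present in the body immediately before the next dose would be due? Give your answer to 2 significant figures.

880 μg

The 3 doses were given 3.21, 2.14, 1.07 hours ago.
Total = 502·(1/2)^(3.21/2.65) + 502·(1/2)^(2.14/2.65) + 502·(1/2)^(1.07/2.65)
      = 216.8 + 286.82 + 379.45 ≈ 883.07 μg.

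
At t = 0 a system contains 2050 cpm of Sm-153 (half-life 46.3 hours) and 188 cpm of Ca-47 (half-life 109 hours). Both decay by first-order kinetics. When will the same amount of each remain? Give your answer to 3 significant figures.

277 hours

Set 2050·(1/2)^(t/46.3) = 188·(1/2)^(t/109).
Taking log₂: log₂(2050/188) = t·(1/46.3 − 1/109).
log₂(10.904) = 3.4468; 1/46.3 − 1/109 = 0.012424.
t = 3.4468 / 0.012424 ≈ 277.43 hours.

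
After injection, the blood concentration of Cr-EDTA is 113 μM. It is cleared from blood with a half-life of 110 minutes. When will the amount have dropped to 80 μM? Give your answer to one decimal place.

54.8 minutes

Fraction remaining = 80/113 ≈ 0.70796.
n = log₂(113/80) = ln(1.4125)/ln 2 ≈ 0.49825 half-lives.
t = n × t½ = 0.49825 × 110 ≈ 54.808 minutes.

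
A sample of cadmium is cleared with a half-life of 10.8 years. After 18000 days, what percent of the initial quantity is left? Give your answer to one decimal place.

18000 days = 49.3151 years.
n = 49.3151/10.8 ≈ 4.5662 half-lives.
Fraction remaining = (1/2)^4.5662 ≈ 0.042212, i.e. 4.2212%.

4.2%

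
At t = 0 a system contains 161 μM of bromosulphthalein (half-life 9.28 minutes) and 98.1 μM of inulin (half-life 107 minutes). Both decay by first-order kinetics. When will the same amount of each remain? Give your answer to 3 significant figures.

7.26 minutes

Set 161·(1/2)^(t/9.28) = 98.1·(1/2)^(t/107).
Taking log₂: log₂(161/98.1) = t·(1/9.28 − 1/107).
log₂(1.6412) = 0.71474; 1/9.28 − 1/107 = 0.098413.
t = 0.71474 / 0.098413 ≈ 7.2626 minutes.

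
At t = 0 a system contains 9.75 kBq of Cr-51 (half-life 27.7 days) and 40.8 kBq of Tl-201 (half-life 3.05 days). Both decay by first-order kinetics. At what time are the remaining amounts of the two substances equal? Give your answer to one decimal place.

7.1 days

Set 9.75·(1/2)^(t/27.7) = 40.8·(1/2)^(t/3.05).
Taking log₂: log₂(9.75/40.8) = t·(1/27.7 − 1/3.05).
log₂(0.23897) = -2.0651; 1/27.7 − 1/3.05 = -0.29177.
t = -2.0651 / -0.29177 ≈ 7.0779 days.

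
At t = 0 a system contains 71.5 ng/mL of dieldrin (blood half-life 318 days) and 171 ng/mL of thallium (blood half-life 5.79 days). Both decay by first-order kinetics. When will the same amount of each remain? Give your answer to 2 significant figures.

Set 71.5·(1/2)^(t/318) = 171·(1/2)^(t/5.79).
Taking log₂: log₂(71.5/171) = t·(1/318 − 1/5.79).
log₂(0.41813) = -1.258; 1/318 − 1/5.79 = -0.16957.
t = -1.258 / -0.16957 ≈ 7.4188 days.

7.4 days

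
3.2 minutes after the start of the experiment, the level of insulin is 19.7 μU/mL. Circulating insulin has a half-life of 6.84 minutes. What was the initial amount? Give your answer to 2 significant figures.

27 μU/mL

Number of half-lives elapsed: n = 3.2/6.84 ≈ 0.46784.
A₀ = A × 2^n = 19.7 × 2^0.46784 = 19.7 × 1.383 ≈ 27.246 μU/mL.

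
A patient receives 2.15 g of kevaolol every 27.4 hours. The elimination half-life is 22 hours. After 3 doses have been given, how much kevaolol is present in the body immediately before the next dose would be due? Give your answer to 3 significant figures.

1.45 g

The 3 doses were given 82.2, 54.8, 27.4 hours ago.
Total = 2.15·(1/2)^(82.2/22) + 2.15·(1/2)^(54.8/22) + 2.15·(1/2)^(27.4/22)
      = 0.16132 + 0.38247 + 0.90682 ≈ 1.4506 g.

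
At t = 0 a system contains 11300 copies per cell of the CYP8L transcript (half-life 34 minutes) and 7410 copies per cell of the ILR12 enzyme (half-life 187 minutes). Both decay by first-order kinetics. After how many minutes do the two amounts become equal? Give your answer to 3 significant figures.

Set 11300·(1/2)^(t/34) = 7410·(1/2)^(t/187).
Taking log₂: log₂(11300/7410) = t·(1/34 − 1/187).
log₂(1.525) = 0.60878; 1/34 − 1/187 = 0.024064.
t = 0.60878 / 0.024064 ≈ 25.298 minutes.

25.3 minutes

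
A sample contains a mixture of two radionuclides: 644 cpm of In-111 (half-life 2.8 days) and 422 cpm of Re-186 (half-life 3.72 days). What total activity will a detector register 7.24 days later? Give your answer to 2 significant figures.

In-111: 644 × (1/2)^(7.24/2.8) = 644 × (1/2)^2.5857 ≈ 107.28 cpm.
Re-186: 422 × (1/2)^(7.24/3.72) = 422 × (1/2)^1.9462 ≈ 109.51 cpm.
Total = 107.28 + 109.51 ≈ 216.78 cpm.

220 cpm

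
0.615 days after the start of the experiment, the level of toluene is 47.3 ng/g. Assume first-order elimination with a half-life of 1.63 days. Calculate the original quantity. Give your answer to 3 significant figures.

61.4 ng/g

Number of half-lives elapsed: n = 0.615/1.63 ≈ 0.3773.
A₀ = A × 2^n = 47.3 × 2^0.3773 = 47.3 × 1.2989 ≈ 61.438 ng/g.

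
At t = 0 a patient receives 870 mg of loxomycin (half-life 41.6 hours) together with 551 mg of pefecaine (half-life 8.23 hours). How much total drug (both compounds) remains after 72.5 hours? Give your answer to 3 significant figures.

261 mg

loxomycin: 870 × (1/2)^(72.5/41.6) = 870 × (1/2)^1.7428 ≈ 259.95 mg.
pefecaine: 551 × (1/2)^(72.5/8.23) = 551 × (1/2)^8.8092 ≈ 1.2283 mg.
Total = 259.95 + 1.2283 ≈ 261.18 mg.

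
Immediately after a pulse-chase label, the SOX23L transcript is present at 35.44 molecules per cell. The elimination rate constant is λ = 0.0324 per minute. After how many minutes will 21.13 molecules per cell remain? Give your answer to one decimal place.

16.0 minutes

t½ = ln 2 / λ = 0.69315 / 0.0324 ≈ 21.393 minutes.
Fraction remaining = 21.13/35.44 ≈ 0.59622.
n = log₂(35.44/21.13) = ln(1.6772)/ln 2 ≈ 0.74609 half-lives.
t = n × t½ = 0.74609 × 21.393 ≈ 15.961 minutes.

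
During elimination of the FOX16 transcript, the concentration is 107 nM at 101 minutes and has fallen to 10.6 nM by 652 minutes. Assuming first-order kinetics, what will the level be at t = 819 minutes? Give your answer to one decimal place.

5.3 nM

Over Δt = 652 − 101 = 551 minutes, the level fell by a factor of 107/10.6 ≈ 10.094.
n = log₂(10.094) ≈ 3.3355 half-lives, so t½ = 551/3.3355 ≈ 165.19 minutes.
From t = 652 to t = 819: 10.6 × (1/2)^((819−652)/165.19) ≈ 5.26 nM.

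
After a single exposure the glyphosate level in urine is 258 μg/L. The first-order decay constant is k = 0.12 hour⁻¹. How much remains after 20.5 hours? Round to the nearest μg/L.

22 μg/L

t½ = ln 2 / k = 0.69315 / 0.12 ≈ 5.7762 hours.
Number of half-lives: n = 20.5/5.7762 ≈ 3.549.
Remaining = 258 × (1/2)^3.549 = 258 × 0.085435 ≈ 22.042 μg/L.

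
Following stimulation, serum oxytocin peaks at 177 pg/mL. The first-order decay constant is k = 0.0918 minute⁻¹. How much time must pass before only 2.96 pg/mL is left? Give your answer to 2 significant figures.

45 minutes

t½ = ln 2 / k = 0.69315 / 0.0918 ≈ 7.5506 minutes.
Fraction remaining = 2.96/177 ≈ 0.016723.
n = log₂(177/2.96) = ln(59.797)/ln 2 ≈ 5.902 half-lives.
t = n × t½ = 5.902 × 7.5506 ≈ 44.564 minutes.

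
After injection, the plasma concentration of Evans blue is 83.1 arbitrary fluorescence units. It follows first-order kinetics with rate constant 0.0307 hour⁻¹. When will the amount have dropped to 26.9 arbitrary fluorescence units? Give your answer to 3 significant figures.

t½ = ln 2 / k = 0.69315 / 0.0307 ≈ 22.578 hours.
Fraction remaining = 26.9/83.1 ≈ 0.32371.
n = log₂(83.1/26.9) = ln(3.0892)/ln 2 ≈ 1.6272 half-lives.
t = n × t½ = 1.6272 × 22.578 ≈ 36.74 hours.

36.7 hours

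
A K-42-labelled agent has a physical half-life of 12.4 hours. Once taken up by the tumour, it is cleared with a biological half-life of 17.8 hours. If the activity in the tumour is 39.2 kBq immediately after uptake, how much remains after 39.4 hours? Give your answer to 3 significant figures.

1/t_eff = 1/t_phys + 1/t_biol = 1/12.4 + 1/17.8 = 0.13682 per hour.
t_eff = 12.4 × 17.8 / (12.4 + 17.8) ≈ 7.3086 hours.
Remaining = 39.2 × (1/2)^(39.4/7.3086) = 39.2 × (1/2)^5.3909 ≈ 0.93425 kBq.

0.934 kBq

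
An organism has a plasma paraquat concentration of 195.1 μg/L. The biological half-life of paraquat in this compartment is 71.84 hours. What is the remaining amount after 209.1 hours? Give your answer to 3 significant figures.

25.9 μg/L

Number of half-lives: n = 209.1/71.84 ≈ 2.9106.
Remaining = 195.1 × (1/2)^2.9106 = 195.1 × 0.13299 ≈ 25.946 μg/L.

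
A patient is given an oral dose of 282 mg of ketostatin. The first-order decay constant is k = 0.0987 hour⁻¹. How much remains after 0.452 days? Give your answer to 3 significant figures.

t½ = ln 2 / k = 0.69315 / 0.0987 ≈ 7.0228 hours.
Convert the elapsed time: 0.452 days = 10.848 hours.
Number of half-lives: n = 10.848/7.0228 ≈ 1.5447.
Remaining = 282 × (1/2)^1.5447 = 282 × 0.34277 ≈ 96.661 mg.

96.7 mg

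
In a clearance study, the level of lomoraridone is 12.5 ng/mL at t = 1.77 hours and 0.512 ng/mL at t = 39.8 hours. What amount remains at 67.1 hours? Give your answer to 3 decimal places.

0.052 ng/mL

Over Δt = 39.8 − 1.77 = 38.03 hours, the level fell by a factor of 12.5/0.512 ≈ 24.414.
n = log₂(24.414) ≈ 4.6096 half-lives, so t½ = 38.03/4.6096 ≈ 8.2501 hours.
From t = 39.8 to t = 67.1: 0.512 × (1/2)^((67.1−39.8)/8.2501) ≈ 0.051659 ng/mL.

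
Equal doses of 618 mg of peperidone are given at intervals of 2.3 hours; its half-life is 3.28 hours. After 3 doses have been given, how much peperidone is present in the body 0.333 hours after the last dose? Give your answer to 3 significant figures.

1150 mg

The 3 doses were given 4.933, 2.633, 0.333 hours ago.
Total = 618·(1/2)^(4.933/3.28) + 618·(1/2)^(2.633/3.28) + 618·(1/2)^(0.333/3.28)
      = 217.9 + 354.27 + 576.01 ≈ 1148.2 mg.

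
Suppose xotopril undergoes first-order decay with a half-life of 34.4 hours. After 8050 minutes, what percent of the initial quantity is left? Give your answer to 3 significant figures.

6.70%

8050 minutes = 134.167 hours.
n = 134.167/34.4 ≈ 3.9002 half-lives.
Fraction remaining = (1/2)^3.9002 ≈ 0.066977, i.e. 6.6977%.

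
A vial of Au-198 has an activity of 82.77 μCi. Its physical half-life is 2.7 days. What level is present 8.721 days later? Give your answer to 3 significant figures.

Number of half-lives: n = 8.721/2.7 ≈ 3.23.
Remaining = 82.77 × (1/2)^3.23 = 82.77 × 0.10658 ≈ 8.8216 μCi.

8.82 μCi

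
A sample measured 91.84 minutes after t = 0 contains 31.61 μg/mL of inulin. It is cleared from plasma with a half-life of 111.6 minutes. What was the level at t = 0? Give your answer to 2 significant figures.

56 μg/mL

Number of half-lives elapsed: n = 91.84/111.6 ≈ 0.82294.
A₀ = A × 2^n = 31.61 × 2^0.82294 = 31.61 × 1.769 ≈ 55.918 μg/mL.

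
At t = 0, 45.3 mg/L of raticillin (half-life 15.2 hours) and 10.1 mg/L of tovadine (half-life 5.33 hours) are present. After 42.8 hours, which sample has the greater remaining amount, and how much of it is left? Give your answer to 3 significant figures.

raticillin, 6.43 mg/L

raticillin: 45.3 × (1/2)^2.8158 ≈ 6.4337 mg/L.
tovadine: 10.1 × (1/2)^8.03 ≈ 0.038641 mg/L.
Raticillin has more remaining, at ≈ 6.4337 mg/L.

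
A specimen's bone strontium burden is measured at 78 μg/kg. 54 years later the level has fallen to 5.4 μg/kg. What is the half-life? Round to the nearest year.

14 years

A/A₀ = 5.4/78 ≈ 0.069231.
n = log₂(14.444) ≈ 3.8524 half-lives elapsed in 54 years.
t½ = 54/3.8524 ≈ 14.017 years.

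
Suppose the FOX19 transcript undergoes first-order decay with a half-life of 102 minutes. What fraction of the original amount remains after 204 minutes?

0.25

n = 204/102 ≈ 2 half-lives.
Fraction remaining = (1/2)^2 ≈ 0.25.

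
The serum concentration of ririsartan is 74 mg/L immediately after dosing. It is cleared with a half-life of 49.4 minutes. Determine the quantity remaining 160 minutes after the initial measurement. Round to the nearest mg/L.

8 mg/L

Number of half-lives: n = 160/49.4 ≈ 3.2389.
Remaining = 74 × (1/2)^3.2389 = 74 × 0.10593 ≈ 7.8386 mg/L.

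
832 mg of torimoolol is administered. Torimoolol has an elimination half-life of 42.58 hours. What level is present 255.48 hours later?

13 mg

Elapsed time is 6 half-lives (255.48/42.58).
Each half-life halves the amount: 832 × (1/2)^6 = 832/64 = 13 mg.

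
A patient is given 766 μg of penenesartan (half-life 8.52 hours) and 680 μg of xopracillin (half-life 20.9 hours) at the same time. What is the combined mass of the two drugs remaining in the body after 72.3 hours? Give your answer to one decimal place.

penenesartan: 766 × (1/2)^(72.3/8.52) = 766 × (1/2)^8.4859 ≈ 2.1366 μg.
xopracillin: 680 × (1/2)^(72.3/20.9) = 680 × (1/2)^3.4593 ≈ 61.823 μg.
Total = 2.1366 + 61.823 ≈ 63.959 μg.

64.0 μg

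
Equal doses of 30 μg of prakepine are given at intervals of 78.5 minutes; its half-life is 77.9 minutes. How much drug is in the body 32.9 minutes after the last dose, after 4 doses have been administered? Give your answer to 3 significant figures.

The 4 doses were given 268.4, 189.9, 111.4, 32.9 minutes ago.
Total = 30·(1/2)^(268.4/77.9) + 30·(1/2)^(189.9/77.9) + 30·(1/2)^(111.4/77.9) + 30·(1/2)^(32.9/77.9)
      = 2.7538 + 5.5372 + 11.134 + 22.386 ≈ 41.811 μg.

41.8 μg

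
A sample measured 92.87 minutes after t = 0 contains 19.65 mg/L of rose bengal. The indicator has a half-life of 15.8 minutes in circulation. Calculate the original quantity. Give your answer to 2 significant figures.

Number of half-lives elapsed: n = 92.87/15.8 ≈ 5.8778.
A₀ = A × 2^n = 19.65 × 2^5.8778 = 19.65 × 58.804 ≈ 1155.5 mg/L.

1200 mg/L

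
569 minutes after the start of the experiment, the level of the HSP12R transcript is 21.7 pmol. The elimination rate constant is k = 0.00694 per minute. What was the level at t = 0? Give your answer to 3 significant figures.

t½ = ln 2 / k = 0.69315 / 0.00694 ≈ 99.877 minutes.
Number of half-lives elapsed: n = 569/99.877 ≈ 5.697.
A₀ = A × 2^n = 21.7 × 2^5.697 = 21.7 × 51.876 ≈ 1125.7 pmol.

1130 pmol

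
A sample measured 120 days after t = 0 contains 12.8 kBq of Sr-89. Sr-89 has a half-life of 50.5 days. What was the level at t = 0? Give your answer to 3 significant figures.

66.5 kBq

Number of half-lives elapsed: n = 120/50.5 ≈ 2.3762.
A₀ = A × 2^n = 12.8 × 2^2.3762 = 12.8 × 5.1918 ≈ 66.455 kBq.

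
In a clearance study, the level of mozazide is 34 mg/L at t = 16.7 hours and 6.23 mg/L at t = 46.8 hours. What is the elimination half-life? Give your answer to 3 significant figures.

12.3 hours

Over Δt = 46.8 − 16.7 = 30.1 hours, the level fell by a factor of 34/6.23 ≈ 5.4575.
n = log₂(5.4575) ≈ 2.4482 half-lives, so t½ = 30.1/2.4482 ≈ 12.295 hours.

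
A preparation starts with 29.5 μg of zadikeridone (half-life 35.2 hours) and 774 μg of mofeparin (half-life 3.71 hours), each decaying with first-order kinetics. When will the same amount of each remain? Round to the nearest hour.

Set 29.5·(1/2)^(t/35.2) = 774·(1/2)^(t/3.71).
Taking log₂: log₂(29.5/774) = t·(1/35.2 − 1/3.71).
log₂(0.038114) = -4.7135; 1/35.2 − 1/3.71 = -0.24113.
t = -4.7135 / -0.24113 ≈ 19.548 hours.

20 hours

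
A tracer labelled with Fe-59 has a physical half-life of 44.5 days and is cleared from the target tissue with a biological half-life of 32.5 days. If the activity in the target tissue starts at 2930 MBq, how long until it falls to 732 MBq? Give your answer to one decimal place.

1/t_eff = 1/t_phys + 1/t_biol = 1/44.5 + 1/32.5 = 0.053241 per day.
t_eff = 44.5 × 32.5 / (44.5 + 32.5) ≈ 18.782 days.
n = log₂(2930/732) ≈ 2.001; t = 2.001 × 18.782 ≈ 37.583 days.

37.6 days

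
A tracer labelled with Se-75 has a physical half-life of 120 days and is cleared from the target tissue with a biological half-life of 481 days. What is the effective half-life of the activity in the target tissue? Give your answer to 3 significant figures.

96.0 days

1/t_eff = 1/t_phys + 1/t_biol = 1/120 + 1/481 = 0.010412 per day.
t_eff = 120 × 481 / (120 + 481) ≈ 96.04 days.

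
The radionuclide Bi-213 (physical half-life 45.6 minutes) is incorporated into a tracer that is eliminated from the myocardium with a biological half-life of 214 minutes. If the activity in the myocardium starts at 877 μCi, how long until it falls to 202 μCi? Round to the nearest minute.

80 minutes

1/t_eff = 1/t_phys + 1/t_biol = 1/45.6 + 1/214 = 0.026603 per minute.
t_eff = 45.6 × 214 / (45.6 + 214) ≈ 37.59 minutes.
n = log₂(877/202) ≈ 2.1182; t = 2.1182 × 37.59 ≈ 79.624 minutes.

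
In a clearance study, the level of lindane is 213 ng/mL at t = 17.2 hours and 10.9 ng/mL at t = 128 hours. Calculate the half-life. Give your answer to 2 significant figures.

Over Δt = 128 − 17.2 = 110.8 hours, the level fell by a factor of 213/10.9 ≈ 19.541.
n = log₂(19.541) ≈ 4.2885 half-lives, so t½ = 110.8/4.2885 ≈ 25.837 hours.

26 hours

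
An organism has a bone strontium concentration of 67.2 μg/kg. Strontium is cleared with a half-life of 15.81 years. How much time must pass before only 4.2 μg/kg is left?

4.2/67.2 = 1/16, so 4 half-lives have elapsed.
t = 4 × 15.81 = 63.24 years.

63.24 years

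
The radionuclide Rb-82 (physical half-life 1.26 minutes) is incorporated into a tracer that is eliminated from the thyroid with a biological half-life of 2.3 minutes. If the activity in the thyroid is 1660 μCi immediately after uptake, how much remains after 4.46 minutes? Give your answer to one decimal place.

1/t_eff = 1/t_phys + 1/t_biol = 1/1.26 + 1/2.3 = 1.2284 per minute.
t_eff = 1.26 × 2.3 / (1.26 + 2.3) ≈ 0.81404 minutes.
Remaining = 1660 × (1/2)^(4.46/0.81404) = 1660 × (1/2)^5.4788 ≈ 37.224 μCi.

37.2 μCi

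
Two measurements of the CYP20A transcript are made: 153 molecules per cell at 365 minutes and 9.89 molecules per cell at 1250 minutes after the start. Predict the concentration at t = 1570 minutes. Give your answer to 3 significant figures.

3.67 molecules per cell

Over Δt = 1250 − 365 = 885 minutes, the level fell by a factor of 153/9.89 ≈ 15.47.
n = log₂(15.47) ≈ 3.9514 half-lives, so t½ = 885/3.9514 ≈ 223.97 minutes.
From t = 1250 to t = 1570: 9.89 × (1/2)^((1570−1250)/223.97) ≈ 3.6736 molecules per cell.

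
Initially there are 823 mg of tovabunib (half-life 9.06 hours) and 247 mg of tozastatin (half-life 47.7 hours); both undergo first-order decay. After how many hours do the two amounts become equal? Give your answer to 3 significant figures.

19.4 hours

Set 823·(1/2)^(t/9.06) = 247·(1/2)^(t/47.7).
Taking log₂: log₂(823/247) = t·(1/9.06 − 1/47.7).
log₂(3.332) = 1.7364; 1/9.06 − 1/47.7 = 0.089411.
t = 1.7364 / 0.089411 ≈ 19.42 hours.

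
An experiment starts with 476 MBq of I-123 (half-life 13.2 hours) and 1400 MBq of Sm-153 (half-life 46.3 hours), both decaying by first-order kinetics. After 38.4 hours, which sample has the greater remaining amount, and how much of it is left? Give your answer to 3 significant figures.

Sm-153, 788 MBq

I-123: 476 × (1/2)^2.9091 ≈ 63.37 MBq.
Sm-153: 1400 × (1/2)^0.82937 ≈ 787.88 MBq.
Sm-153 has more remaining, at ≈ 787.88 MBq.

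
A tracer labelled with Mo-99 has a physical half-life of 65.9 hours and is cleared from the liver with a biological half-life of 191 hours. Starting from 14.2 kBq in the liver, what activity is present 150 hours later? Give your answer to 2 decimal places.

1/t_eff = 1/t_phys + 1/t_biol = 1/65.9 + 1/191 = 0.02041 per hour.
t_eff = 65.9 × 191 / (65.9 + 191) ≈ 48.995 hours.
Remaining = 14.2 × (1/2)^(150/48.995) = 14.2 × (1/2)^3.0615 ≈ 1.7009 kBq.

1.70 kBq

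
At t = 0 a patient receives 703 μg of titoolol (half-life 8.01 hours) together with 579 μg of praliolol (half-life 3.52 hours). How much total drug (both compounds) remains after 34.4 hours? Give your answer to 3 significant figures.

titoolol: 703 × (1/2)^(34.4/8.01) = 703 × (1/2)^4.2946 ≈ 35.821 μg.
praliolol: 579 × (1/2)^(34.4/3.52) = 579 × (1/2)^9.7727 ≈ 0.6619 μg.
Total = 35.821 + 0.6619 ≈ 36.483 μg.

36.5 μg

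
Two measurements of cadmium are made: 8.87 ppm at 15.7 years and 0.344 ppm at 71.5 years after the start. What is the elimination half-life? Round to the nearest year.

12 years

Over Δt = 71.5 − 15.7 = 55.8 years, the level fell by a factor of 8.87/0.344 ≈ 25.785.
n = log₂(25.785) ≈ 4.6885 half-lives, so t½ = 55.8/4.6885 ≈ 11.902 years.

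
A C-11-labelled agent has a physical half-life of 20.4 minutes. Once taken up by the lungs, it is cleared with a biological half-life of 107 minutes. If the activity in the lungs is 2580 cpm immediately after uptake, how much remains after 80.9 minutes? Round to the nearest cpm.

1/t_eff = 1/t_phys + 1/t_biol = 1/20.4 + 1/107 = 0.058365 per minute.
t_eff = 20.4 × 107 / (20.4 + 107) ≈ 17.133 minutes.
Remaining = 2580 × (1/2)^(80.9/17.133) = 2580 × (1/2)^4.7218 ≈ 97.775 cpm.

98 cpm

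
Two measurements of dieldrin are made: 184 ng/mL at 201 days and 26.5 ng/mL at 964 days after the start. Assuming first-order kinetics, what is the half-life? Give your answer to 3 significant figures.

Over Δt = 964 − 201 = 763 days, the level fell by a factor of 184/26.5 ≈ 6.9434.
n = log₂(6.9434) ≈ 2.7956 half-lives, so t½ = 763/2.7956 ≈ 272.92 days.

273 days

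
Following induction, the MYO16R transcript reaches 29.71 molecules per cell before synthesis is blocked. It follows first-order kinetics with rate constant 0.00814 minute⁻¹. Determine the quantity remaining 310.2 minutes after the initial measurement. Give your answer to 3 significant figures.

2.38 molecules per cell

t½ = ln 2 / λ = 0.69315 / 0.00814 ≈ 85.153 minutes.
Number of half-lives: n = 310.2/85.153 ≈ 3.6428.
Remaining = 29.71 × (1/2)^3.6428 = 29.71 × 0.080056 ≈ 2.3785 molecules per cell.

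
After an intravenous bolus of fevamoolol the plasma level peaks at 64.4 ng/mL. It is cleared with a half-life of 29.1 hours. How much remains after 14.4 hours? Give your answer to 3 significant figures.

Number of half-lives: n = 14.4/29.1 ≈ 0.49485.
Remaining = 64.4 × (1/2)^0.49485 = 64.4 × 0.70964 ≈ 45.701 ng/mL.

45.7 ng/mL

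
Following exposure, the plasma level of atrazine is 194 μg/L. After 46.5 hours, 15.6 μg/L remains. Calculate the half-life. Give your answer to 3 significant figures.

A/A₀ = 15.6/194 ≈ 0.080412.
n = log₂(12.436) ≈ 3.6364 half-lives elapsed in 46.5 hours.
t½ = 46.5/3.6364 ≈ 12.787 hours.

12.8 hours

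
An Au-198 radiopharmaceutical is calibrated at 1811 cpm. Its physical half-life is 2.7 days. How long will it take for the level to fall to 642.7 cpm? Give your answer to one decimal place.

4.0 days

Fraction remaining = 642.7/1811 ≈ 0.35489.
n = log₂(1811/642.7) = ln(2.8178)/ln 2 ≈ 1.4946 half-lives.
t = n × t½ = 1.4946 × 2.7 ≈ 4.0353 days.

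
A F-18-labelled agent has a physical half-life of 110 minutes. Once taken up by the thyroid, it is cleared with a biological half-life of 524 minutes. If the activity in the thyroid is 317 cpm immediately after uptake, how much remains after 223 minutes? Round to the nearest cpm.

1/t_eff = 1/t_phys + 1/t_biol = 1/110 + 1/524 = 0.010999 per minute.
t_eff = 110 × 524 / (110 + 524) ≈ 90.915 minutes.
Remaining = 317 × (1/2)^(223/90.915) = 317 × (1/2)^2.4528 ≈ 57.9 cpm.

58 cpm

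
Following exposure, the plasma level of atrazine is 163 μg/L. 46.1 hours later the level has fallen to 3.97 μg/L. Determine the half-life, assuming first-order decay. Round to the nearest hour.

A/A₀ = 3.97/163 ≈ 0.024356.
n = log₂(41.058) ≈ 5.3596 half-lives elapsed in 46.1 hours.
t½ = 46.1/5.3596 ≈ 8.6014 hours.

9 hours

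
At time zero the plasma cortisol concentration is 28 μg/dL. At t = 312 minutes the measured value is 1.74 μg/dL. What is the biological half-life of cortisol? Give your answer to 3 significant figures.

77.8 minutes

A/A₀ = 1.74/28 ≈ 0.062143.
n = log₂(16.092) ≈ 4.0083 half-lives elapsed in 312 minutes.
t½ = 312/4.0083 ≈ 77.839 minutes.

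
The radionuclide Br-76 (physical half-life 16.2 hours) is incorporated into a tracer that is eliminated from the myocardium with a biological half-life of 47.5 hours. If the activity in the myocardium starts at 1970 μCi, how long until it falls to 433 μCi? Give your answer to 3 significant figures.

1/t_eff = 1/t_phys + 1/t_biol = 1/16.2 + 1/47.5 = 0.082781 per hour.
t_eff = 16.2 × 47.5 / (16.2 + 47.5) ≈ 12.08 hours.
n = log₂(1970/433) ≈ 2.1858; t = 2.1858 × 12.08 ≈ 26.404 hours.

26.4 hours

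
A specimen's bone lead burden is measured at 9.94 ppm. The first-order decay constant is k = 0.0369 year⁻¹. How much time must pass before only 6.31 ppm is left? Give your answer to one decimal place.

t½ = ln 2 / k = 0.69315 / 0.0369 ≈ 18.784 years.
Fraction remaining = 6.31/9.94 ≈ 0.63481.
n = log₂(9.94/6.31) = ln(1.5753)/ln 2 ≈ 0.65561 half-lives.
t = n × t½ = 0.65561 × 18.784 ≈ 12.315 years.

12.3 years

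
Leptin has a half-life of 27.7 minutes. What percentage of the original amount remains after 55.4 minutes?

25%

n = 55.4/27.7 ≈ 2 half-lives.
Fraction remaining = (1/2)^2 ≈ 0.25, i.e. 25%.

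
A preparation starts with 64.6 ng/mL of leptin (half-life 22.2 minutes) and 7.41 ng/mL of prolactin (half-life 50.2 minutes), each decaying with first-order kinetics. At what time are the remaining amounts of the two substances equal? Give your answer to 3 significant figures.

Set 64.6·(1/2)^(t/22.2) = 7.41·(1/2)^(t/50.2).
Taking log₂: log₂(64.6/7.41) = t·(1/22.2 − 1/50.2).
log₂(8.7179) = 3.124; 1/22.2 − 1/50.2 = 0.025125.
t = 3.124 / 0.025125 ≈ 124.34 minutes.

124 minutes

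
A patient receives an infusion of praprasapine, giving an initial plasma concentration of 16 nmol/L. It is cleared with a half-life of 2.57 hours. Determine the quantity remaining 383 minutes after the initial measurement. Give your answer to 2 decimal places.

Convert the elapsed time: 383 minutes = 6.38333 hours.
Number of half-lives: n = 6.38333/2.57 ≈ 2.4838.
Remaining = 16 × (1/2)^2.4838 = 16 × 0.17877 ≈ 2.8604 nmol/L.

2.86 nmol/L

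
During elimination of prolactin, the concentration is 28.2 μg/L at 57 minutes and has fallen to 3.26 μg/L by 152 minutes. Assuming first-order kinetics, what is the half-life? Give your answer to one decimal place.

Over Δt = 152 − 57 = 95 minutes, the level fell by a factor of 28.2/3.26 ≈ 8.6503.
n = log₂(8.6503) ≈ 3.1128 half-lives, so t½ = 95/3.1128 ≈ 30.52 minutes.

30.5 minutes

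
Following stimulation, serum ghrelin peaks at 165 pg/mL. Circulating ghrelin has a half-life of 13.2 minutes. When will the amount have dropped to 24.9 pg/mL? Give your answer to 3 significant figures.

Fraction remaining = 24.9/165 ≈ 0.15091.
n = log₂(165/24.9) = ln(6.6265)/ln 2 ≈ 2.7282 half-lives.
t = n × t½ = 2.7282 × 13.2 ≈ 36.013 minutes.

36.0 minutes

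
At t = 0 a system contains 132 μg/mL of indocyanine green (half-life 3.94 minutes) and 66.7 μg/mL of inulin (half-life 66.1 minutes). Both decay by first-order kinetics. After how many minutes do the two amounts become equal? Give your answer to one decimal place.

4.1 minutes

Set 132·(1/2)^(t/3.94) = 66.7·(1/2)^(t/66.1).
Taking log₂: log₂(132/66.7) = t·(1/3.94 − 1/66.1).
log₂(1.979) = 0.98478; 1/3.94 − 1/66.1 = 0.23868.
t = 0.98478 / 0.23868 ≈ 4.126 minutes.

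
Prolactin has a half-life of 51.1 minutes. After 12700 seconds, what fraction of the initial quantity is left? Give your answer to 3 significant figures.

12700 seconds = 211.667 minutes.
n = 211.667/51.1 ≈ 4.1422 half-lives.
Fraction remaining = (1/2)^4.1422 ≈ 0.056633.

0.0566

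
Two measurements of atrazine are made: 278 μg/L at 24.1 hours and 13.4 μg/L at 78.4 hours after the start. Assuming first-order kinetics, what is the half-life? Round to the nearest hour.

12 hours

Over Δt = 78.4 − 24.1 = 54.3 hours, the level fell by a factor of 278/13.4 ≈ 20.746.
n = log₂(20.746) ≈ 4.3748 half-lives, so t½ = 54.3/4.3748 ≈ 12.412 hours.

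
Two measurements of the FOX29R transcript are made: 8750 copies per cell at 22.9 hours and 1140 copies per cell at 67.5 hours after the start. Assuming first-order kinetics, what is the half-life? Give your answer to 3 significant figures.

Over Δt = 67.5 − 22.9 = 44.6 hours, the level fell by a factor of 8750/1140 ≈ 7.6754.
n = log₂(7.6754) ≈ 2.9402 half-lives, so t½ = 44.6/2.9402 ≈ 15.169 hours.

15.2 hours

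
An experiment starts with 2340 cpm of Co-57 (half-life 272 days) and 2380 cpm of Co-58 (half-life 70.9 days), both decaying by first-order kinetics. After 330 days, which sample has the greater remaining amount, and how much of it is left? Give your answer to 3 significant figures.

Co-57, 1010 cpm

Co-57: 2340 × (1/2)^1.2132 ≈ 1009.2 cpm.
Co-58: 2380 × (1/2)^4.6544 ≈ 94.504 cpm.
Co-57 has more remaining, at ≈ 1009.2 cpm.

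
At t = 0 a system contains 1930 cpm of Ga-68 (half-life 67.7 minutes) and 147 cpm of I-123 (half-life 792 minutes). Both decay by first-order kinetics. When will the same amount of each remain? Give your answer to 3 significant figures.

275 minutes

Set 1930·(1/2)^(t/67.7) = 147·(1/2)^(t/792).
Taking log₂: log₂(1930/147) = t·(1/67.7 − 1/792).
log₂(13.129) = 3.7147; 1/67.7 − 1/792 = 0.013508.
t = 3.7147 / 0.013508 ≈ 274.99 minutes.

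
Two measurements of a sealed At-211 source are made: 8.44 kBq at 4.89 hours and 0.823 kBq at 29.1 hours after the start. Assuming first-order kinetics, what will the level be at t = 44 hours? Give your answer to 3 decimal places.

Over Δt = 29.1 − 4.89 = 24.21 hours, the level fell by a factor of 8.44/0.823 ≈ 10.255.
n = log₂(10.255) ≈ 3.3583 half-lives, so t½ = 24.21/3.3583 ≈ 7.2091 hours.
From t = 29.1 to t = 44: 0.823 × (1/2)^((44−29.1)/7.2091) ≈ 0.19643 kBq.

0.196 kBq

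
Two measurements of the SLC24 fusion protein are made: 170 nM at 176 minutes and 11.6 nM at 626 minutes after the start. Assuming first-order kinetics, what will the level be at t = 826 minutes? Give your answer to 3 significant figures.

3.52 nM

Over Δt = 626 − 176 = 450 minutes, the level fell by a factor of 170/11.6 ≈ 14.655.
n = log₂(14.655) ≈ 3.8733 half-lives, so t½ = 450/3.8733 ≈ 116.18 minutes.
From t = 626 to t = 826: 11.6 × (1/2)^((826−626)/116.18) ≈ 3.5175 nM.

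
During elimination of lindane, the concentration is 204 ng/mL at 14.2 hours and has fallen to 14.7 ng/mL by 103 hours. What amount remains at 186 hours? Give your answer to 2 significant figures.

Over Δt = 103 − 14.2 = 88.8 hours, the level fell by a factor of 204/14.7 ≈ 13.878.
n = log₂(13.878) ≈ 3.7947 half-lives, so t½ = 88.8/3.7947 ≈ 23.401 hours.
From t = 103 to t = 186: 14.7 × (1/2)^((186−103)/23.401) ≈ 1.2578 ng/mL.

1.3 ng/mL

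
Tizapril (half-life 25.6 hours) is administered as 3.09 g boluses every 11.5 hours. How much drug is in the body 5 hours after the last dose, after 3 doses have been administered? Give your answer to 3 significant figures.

The 3 doses were given 28, 16.5, 5 hours ago.
Total = 3.09·(1/2)^(28/25.6) + 3.09·(1/2)^(16.5/25.6) + 3.09·(1/2)^(5/25.6)
      = 1.4478 + 1.9767 + 2.6988 ≈ 6.1232 g.

6.12 g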